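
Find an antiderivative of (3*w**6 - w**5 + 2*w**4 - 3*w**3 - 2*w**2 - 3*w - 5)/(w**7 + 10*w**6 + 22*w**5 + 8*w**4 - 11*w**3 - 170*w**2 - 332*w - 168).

Factor the denominator: (w - 2)*(w + 1)**2*(w + 3)*(w + 7)*(w**2 + 4).
Partial-fraction decomposition: -(4709*w + 6946)/(27560*(w**2 + 4)) + 375503/(68688*(w + 7)) - 2659/(1040*(w + 3)) + 29/(135*(w + 1)) - 1/(36*(w + 1)**2) + 149/(3240*(w - 2)).
Integrate each term; A/(w−a) gives A·log|w−a|; the (Bw+D)/(w²+p²) term gives a log and an atan.

149*log(w - 2)/3240 + 29*log(w + 1)/135 - 2659*log(w + 3)/1040 + 375503*log(w + 7)/68688 - 4709*log(w**2 + 4)/55120 - 3473*atan(w/2)/27560 + 1/(36*w + 36) + C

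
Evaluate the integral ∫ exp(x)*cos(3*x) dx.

Let I denote the integral. Integrate by parts with u = cos(3*x), dv = exp(x) dx, so v = exp(x): I = exp(x)*cos(3*x) + 3·∫ exp(x)*sin(3*x) dx.
Apply parts again with u = sin(3*x), dv = exp(x) dx: ∫ exp(x)*sin(3*x) dx = exp(x)*sin(3*x) − 3·I. Substituting back brings back I: I = 3*exp(x)*sin(3*x) + exp(x)*cos(3*x) − 9·I.
Solving for I: (1 + 9)·I equals the remaining terms, so I = (1/10)·(3*exp(x)*sin(3*x) + exp(x)*cos(3*x)).

3*exp(x)*sin(3*x)/10 + exp(x)*cos(3*x)/10 + C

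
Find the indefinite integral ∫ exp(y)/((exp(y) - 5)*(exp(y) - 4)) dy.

log(exp(y) - 5) - log(exp(y) - 4) + C

Let u = e^y, du = e^y dy.
The integral becomes ∫ du/((u-5)(u-4)); decompose into partial fractions.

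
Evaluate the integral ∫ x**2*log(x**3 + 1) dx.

x**3*log(x**3 + 1)/3 - x**3/3 + log(x**3 + 1)/3 + C

Let u = x**3 + 1, so du = (3*x**2) dx.
The integral becomes (1/3)·∫ log(u) du; integrate by parts with u′=log(u), dv′=du.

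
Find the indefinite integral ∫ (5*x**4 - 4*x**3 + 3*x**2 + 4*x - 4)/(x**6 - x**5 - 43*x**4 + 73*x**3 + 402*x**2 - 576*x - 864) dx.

Factor the denominator: (x - 4)**2*(x - 3)*(x + 1)*(x + 3)*(x + 6).
Partial-fraction decomposition: -1856/(3375*(x + 6)) + 131/(441*(x + 3)) - 1/(250*(x + 1)) + 83/(54*(x - 3)) - 7841/(6125*(x - 4)) + 542/(175*(x - 4)**2).
Integrate each term; A/(x−a) gives A·log|x−a|; A/(x−a)² gives −A/(x−a).

-7841*log(x - 4)/6125 + 83*log(x - 3)/54 - log(x + 1)/250 + 131*log(x + 3)/441 - 1856*log(x + 6)/3375 - 542/(175*x - 700) + C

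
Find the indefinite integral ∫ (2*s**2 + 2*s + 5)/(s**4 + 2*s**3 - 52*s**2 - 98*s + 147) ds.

39*log(s - 7)/280 - 3*log(s - 1)/64 + 17*log(s + 3)/160 - 89*log(s + 7)/448 + C

Factor the denominator: (s - 7)*(s - 1)*(s + 3)*(s + 7).
Partial-fraction decomposition: -89/(448*(s + 7)) + 17/(160*(s + 3)) - 3/(64*(s - 1)) + 39/(280*(s - 7)).
Integrate each term: A/(s−a) contributes A·log|s−a|.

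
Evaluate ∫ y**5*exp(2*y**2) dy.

Let u = y², du = 2y dy; rewrite as (1/2)∫ u^2·exp(2u) du.
Now integrate by parts 2 times.

(2*y**4 - 2*y**2 + 1)*exp(2*y**2)/8 + C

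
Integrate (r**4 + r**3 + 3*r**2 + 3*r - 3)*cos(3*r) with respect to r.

r**4*sin(3*r)/3 + r**3*sin(3*r)/3 + 4*r**3*cos(3*r)/9 + 5*r**2*sin(3*r)/9 + r**2*cos(3*r)/3 + 7*r*sin(3*r)/9 + 10*r*cos(3*r)/27 - 91*sin(3*r)/81 + 7*cos(3*r)/27 + C

Use integration by parts with u = r**4 + r**3 + 3*r**2 + 3*r - 3, dv = cos(3*r) dr, so v = sin(3*r)/3.
Apply parts 4 times (tabular method): alternate signs, differentiate u down to 0, integrate dv up.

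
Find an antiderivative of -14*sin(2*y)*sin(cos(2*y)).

Let u = cos(2*y), so du = (-2*sin(2*y)) dy.
Rewriting, the integral becomes 7·∫ sin(u) du = 7·-cos(u).
Substituting back, u = cos(2*y).

-7*cos(cos(2*y)) + C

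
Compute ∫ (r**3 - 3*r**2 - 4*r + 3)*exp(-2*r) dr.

(-4*r**3 + 6*r**2 + 22*r - 1)*exp(-2*r)/8 + C

Use integration by parts with u = r**3 - 3*r**2 - 4*r + 3, dv = exp(-2*r) dr, so v = -exp(-2*r)/2.
Apply parts 3 times (tabular method): alternate signs, differentiate u down to 0, integrate dv up.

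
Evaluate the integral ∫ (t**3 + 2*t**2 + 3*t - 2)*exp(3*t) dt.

(9*t**3 + 9*t**2 + 21*t - 25)*exp(3*t)/27 + C

Use integration by parts with u = t**3 + 2*t**2 + 3*t - 2, dv = exp(3*t) dt, so v = exp(3*t)/3.
Apply parts 3 times (tabular method): alternate signs, differentiate u down to 0, integrate dv up.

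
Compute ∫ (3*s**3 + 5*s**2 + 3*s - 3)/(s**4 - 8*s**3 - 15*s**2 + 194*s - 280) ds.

Factor the denominator: (s - 7)*(s - 4)*(s - 2)*(s + 5).
Partial-fraction decomposition: 67/(189*(s + 5)) + 47/(70*(s - 2)) - 281/(54*(s - 4)) + 323/(45*(s - 7)).
Integrate each term: A/(s−a) contributes A·log|s−a|.

323*log(s - 7)/45 - 281*log(s - 4)/54 + 47*log(s - 2)/70 + 67*log(s + 5)/189 + C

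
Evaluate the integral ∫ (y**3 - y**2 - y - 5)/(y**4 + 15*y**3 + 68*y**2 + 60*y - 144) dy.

-6*log(y - 1)/245 + 81*log(y + 4)/20 - 593*log(y + 6)/196 + 251/(14*y + 84) + C

Factor the denominator: (y - 1)*(y + 4)*(y + 6)**2.
Partial-fraction decomposition: -593/(196*(y + 6)) - 251/(14*(y + 6)**2) + 81/(20*(y + 4)) - 6/(245*(y - 1)).
Integrate each term; A/(y−a) gives A·log|y−a|; A/(y−a)² gives −A/(y−a).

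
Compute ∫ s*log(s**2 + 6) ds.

s**2*log(s**2 + 6)/2 - s**2/2 + 3*log(s**2 + 6) + C

Let u = s**2 + 6, so du = (2*s) ds.
The integral becomes (1/2)·∫ log(u) du; integrate by parts with u′=log(u), dv′=du.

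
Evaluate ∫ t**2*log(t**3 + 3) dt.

t**3*log(t**3 + 3)/3 - t**3/3 + log(t**3 + 3) + C

Let u = t**3 + 3, so du = (3*t**2) dt.
The integral becomes (1/3)·∫ log(u) du; integrate by parts with u′=log(u), dv′=du.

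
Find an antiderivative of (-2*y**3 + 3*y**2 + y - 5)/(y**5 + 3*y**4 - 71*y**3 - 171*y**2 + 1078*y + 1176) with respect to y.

Factor the denominator: (y - 7)*(y - 4)*(y + 1)*(y + 6)*(y + 7).
Partial-fraction decomposition: 821/(924*(y + 7)) - 529/(650*(y + 6)) - 1/(1200*(y + 1)) + 27/(550*(y - 4)) - 179/(1456*(y - 7)).
Integrate each term: A/(y−a) contributes A·log|y−a|.

-179*log(y - 7)/1456 + 27*log(y - 4)/550 - log(y + 1)/1200 - 529*log(y + 6)/650 + 821*log(y + 7)/924 + C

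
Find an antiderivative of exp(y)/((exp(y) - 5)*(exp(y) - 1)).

log(exp(y) - 5)/4 - log(exp(y) - 1)/4 + C

Let u = e^y, du = e^y dy.
The integral becomes ∫ du/((u-1)(u-5)); decompose into partial fractions.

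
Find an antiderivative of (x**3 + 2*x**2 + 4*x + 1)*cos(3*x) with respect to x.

Use integration by parts with u = x**3 + 2*x**2 + 4*x + 1, dv = cos(3*x) dx, so v = sin(3*x)/3.
Apply parts 3 times (tabular method): alternate signs, differentiate u down to 0, integrate dv up.

x**3*sin(3*x)/3 + 2*x**2*sin(3*x)/3 + x**2*cos(3*x)/3 + 10*x*sin(3*x)/9 + 4*x*cos(3*x)/9 + 5*sin(3*x)/27 + 10*cos(3*x)/27 + C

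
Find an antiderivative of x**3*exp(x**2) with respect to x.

Let u = x², du = 2x dx; rewrite as (1/2)∫ u^1·exp(1u) du.
Now integrate by parts 1 time.

(x**2 - 1)*exp(x**2)/2 + C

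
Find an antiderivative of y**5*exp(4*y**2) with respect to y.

(8*y**4 - 4*y**2 + 1)*exp(4*y**2)/64 + C

Let u = y², du = 2y dy; rewrite as (1/2)∫ u^2·exp(4u) du.
Now integrate by parts 2 times.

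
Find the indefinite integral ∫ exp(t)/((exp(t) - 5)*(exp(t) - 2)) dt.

log(exp(t) - 5)/3 - log(exp(t) - 2)/3 + C

Let u = e^t, du = e^t dt.
The integral becomes ∫ du/((u-5)(u-2)); decompose into partial fractions.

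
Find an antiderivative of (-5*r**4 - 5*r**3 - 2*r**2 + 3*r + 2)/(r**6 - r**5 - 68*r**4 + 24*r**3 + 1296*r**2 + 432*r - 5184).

Factor the denominator: (r - 6)**2*(r - 2)*(r + 3)*(r + 4)*(r + 6).
Partial-fraction decomposition: 343/(432*(r + 6)) - 167/(200*(r + 4)) + 59/(243*(r + 3)) - 1/(32*(r - 2)) - 33151/(194400*(r - 6)) - 1903/(1080*(r - 6)**2).
Integrate each term; A/(r−a) gives A·log|r−a|; A/(r−a)² gives −A/(r−a).

-33151*log(r - 6)/194400 - log(r - 2)/32 + 59*log(r + 3)/243 - 167*log(r + 4)/200 + 343*log(r + 6)/432 + 1903/(1080*r - 6480) + C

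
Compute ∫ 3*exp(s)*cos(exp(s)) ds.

Let u = exp(s), so du = (exp(s)) ds.
Rewriting, the integral becomes 3·∫ cos(u) du = 3·sin(u).
Substituting back, u = exp(s).

3*sin(exp(s)) + C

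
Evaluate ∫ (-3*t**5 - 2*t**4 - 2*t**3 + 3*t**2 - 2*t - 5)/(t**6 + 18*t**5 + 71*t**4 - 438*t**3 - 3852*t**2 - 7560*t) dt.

Factor the denominator: t*(t - 6)*(t + 5)*(t + 6)**2*(t + 7).
Partial-fraction decomposition: -46461/(182*(t + 7)) + 50581/(288*(t + 6)) - 21283/(72*(t + 6)**2) + 1691/(22*(t + 5)) - 26261/(123552*(t - 6)) + 1/(1512*t).
Integrate each term; A/(t−a) gives A·log|t−a|; A/(t−a)² gives −A/(t−a).

log(t)/1512 - 26261*log(t - 6)/123552 + 1691*log(t + 5)/22 + 50581*log(t + 6)/288 - 46461*log(t + 7)/182 + 21283/(72*t + 432) + C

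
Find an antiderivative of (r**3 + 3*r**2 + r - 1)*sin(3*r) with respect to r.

-r**3*cos(3*r)/3 + r**2*sin(3*r)/3 - r**2*cos(3*r) + 2*r*sin(3*r)/3 - r*cos(3*r)/9 + sin(3*r)/27 + 5*cos(3*r)/9 + C

Use integration by parts with u = r**3 + 3*r**2 + r - 1, dv = sin(3*r) dr, so v = -cos(3*r)/3.
Apply parts 3 times (tabular method): alternate signs, differentiate u down to 0, integrate dv up.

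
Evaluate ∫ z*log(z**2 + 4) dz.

Let u = z**2 + 4, so du = (2*z) dz.
The integral becomes (1/2)·∫ log(u) du; integrate by parts with u′=log(u), dv′=du.

z**2*log(z**2 + 4)/2 - z**2/2 + 2*log(z**2 + 4) + C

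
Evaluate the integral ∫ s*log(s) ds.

s**2*log(s)/2 - s**2/4 + C

Use integration by parts with u = log(s), dv = s ds.
Then du = 1/s ds and v = s**2/2.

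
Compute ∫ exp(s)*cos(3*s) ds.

3*exp(s)*sin(3*s)/10 + exp(s)*cos(3*s)/10 + C

Let I denote the integral. Integrate by parts with u = cos(3*s), dv = exp(s) ds, so v = exp(s): I = exp(s)*cos(3*s) + 3·∫ exp(s)*sin(3*s) ds.
Apply parts again with u = sin(3*s), dv = exp(s) ds: ∫ exp(s)*sin(3*s) ds = exp(s)*sin(3*s) − 3·I. Substituting back brings back I: I = 3*exp(s)*sin(3*s) + exp(s)*cos(3*s) − 9·I.
Solving for I: (1 + 9)·I equals the remaining terms, so I = (1/10)·(3*exp(s)*sin(3*s) + exp(s)*cos(3*s)).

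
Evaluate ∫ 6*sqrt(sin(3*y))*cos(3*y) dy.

Let u = sin(3*y), so du = (3*cos(3*y)) dy.
Rewriting, the integral becomes 2·∫ √u du = 2·(2/3)u^(3/2).
Substituting back, u = sin(3*y).

4*sin(3*y)**(3/2)/3 + C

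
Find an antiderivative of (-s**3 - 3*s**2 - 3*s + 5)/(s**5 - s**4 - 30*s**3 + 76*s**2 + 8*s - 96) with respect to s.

-119*log(s - 4)/200 + 223*log(s - 2)/384 - 2*log(s + 1)/75 + 131*log(s + 6)/3200 - 7/(16*s - 32) + C

Factor the denominator: (s - 4)*(s - 2)**2*(s + 1)*(s + 6).
Partial-fraction decomposition: 131/(3200*(s + 6)) - 2/(75*(s + 1)) + 223/(384*(s - 2)) + 7/(16*(s - 2)**2) - 119/(200*(s - 4)).
Integrate each term; A/(s−a) gives A·log|s−a|; A/(s−a)² gives −A/(s−a).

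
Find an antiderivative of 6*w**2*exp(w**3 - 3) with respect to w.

Let u = w**3 - 3, so du = (3*w**2) dw.
Rewriting, the integral becomes 2·∫ e^u du = 2·e^u.
Substituting back, u = w**3 - 3.

2*exp(w**3 - 3) + C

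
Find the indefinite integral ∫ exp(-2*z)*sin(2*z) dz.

Let I denote the integral. Integrate by parts with u = sin(2*z), dv = exp(-2*z) dz, so v = -exp(-2*z)/2: I = -exp(-2*z)*sin(2*z)/2 + ∫ exp(-2*z)*cos(2*z) dz.
Apply parts again with u = cos(2*z), dv = exp(-2*z) dz: ∫ exp(-2*z)*cos(2*z) dz = -exp(-2*z)*cos(2*z)/2 − I. Substituting back brings back I: I = -exp(-2*z)*sin(2*z)/2 - exp(-2*z)*cos(2*z)/2 − I.
Solving for I: (1 + 1)·I equals the remaining terms, so I = (1/2)·(-exp(-2*z)*sin(2*z)/2 - exp(-2*z)*cos(2*z)/2).

-exp(-2*z)*sin(2*z)/4 - exp(-2*z)*cos(2*z)/4 + C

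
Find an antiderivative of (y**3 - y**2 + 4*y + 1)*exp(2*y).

Use integration by parts with u = y**3 - y**2 + 4*y + 1, dv = exp(2*y) dy, so v = exp(2*y)/2.
Apply parts 3 times (tabular method): alternate signs, differentiate u down to 0, integrate dv up.

(4*y**3 - 10*y**2 + 26*y - 9)*exp(2*y)/8 + C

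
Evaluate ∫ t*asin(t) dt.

t**2*asin(t)/2 + t*sqrt(-t**2 + 1)/4 - asin(t)/4 + C

Use integration by parts with u = arcsin(t), dv = t dt.
Then du = 1/sqrt(-t**2 + 1) dt.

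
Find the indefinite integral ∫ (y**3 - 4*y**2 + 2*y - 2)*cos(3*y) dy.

y**3*sin(3*y)/3 - 4*y**2*sin(3*y)/3 + y**2*cos(3*y)/3 + 4*y*sin(3*y)/9 - 8*y*cos(3*y)/9 - 10*sin(3*y)/27 + 4*cos(3*y)/27 + C

Use integration by parts with u = y**3 - 4*y**2 + 2*y - 2, dv = cos(3*y) dy, so v = sin(3*y)/3.
Apply parts 3 times (tabular method): alternate signs, differentiate u down to 0, integrate dv up.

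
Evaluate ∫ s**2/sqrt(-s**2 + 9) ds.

Substitute s = 3·sin(θ), so ds = 3·cos(θ) dθ and the radical becomes sqrt(-s**2 + 9) = 3·cos(θ) by the Pythagorean identity.
Integrate the resulting trig expression in θ, then back-substitute θ = asin(s/3), sin(θ) = s/3, cos(θ) = sqrt(-s**2 + 9)/3 (absorbing any constant into C).

-s*sqrt(-s**2 + 9)/2 + 9*asin(s/3)/2 + C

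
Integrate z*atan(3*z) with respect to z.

z**2*atan(3*z)/2 - z/6 + atan(3*z)/18 + C

Use integration by parts with u = arctan(3*z), dv = z dz.
Then du = 3/(9*z**2 + 1) dz.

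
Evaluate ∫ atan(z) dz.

z*atan(z) - log(z**2 + 1)/2 + C

Use integration by parts with u = arctan(z), dv = dz.
Then du = 1/(z**2 + 1) dz.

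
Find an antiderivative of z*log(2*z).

Use integration by parts with u = log(2*z), dv = z dz.
Then du = 1/z dz and v = z**2/2.

z**2*(log(z) + log(2))/2 - z**2/4 + C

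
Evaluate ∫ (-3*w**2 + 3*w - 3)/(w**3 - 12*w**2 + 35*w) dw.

-3*log(w)/35 - 129*log(w - 7)/14 + 63*log(w - 5)/10 + C

Factor the denominator: w*(w - 7)*(w - 5).
Partial-fraction decomposition: 63/(10*(w - 5)) - 129/(14*(w - 7)) - 3/(35*w).
Integrate each term: A/(w−a) contributes A·log|w−a|.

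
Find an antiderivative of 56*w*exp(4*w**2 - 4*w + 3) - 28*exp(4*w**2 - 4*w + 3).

7*exp(4*w**2 - 4*w + 3) + C

Let u = 4*w**2 - 4*w + 3, so du = (8*w - 4) dw.
Rewriting, the integral becomes 7·∫ e^u du = 7·e^u.
Substituting back, u = 4*w**2 - 4*w + 3.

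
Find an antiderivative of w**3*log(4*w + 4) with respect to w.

w**4*log(4*w + 4)/4 - w**4/16 + w**3/12 - w**2/8 + w/4 - log(w + 1)/4 + C

Use integration by parts with u = log(4*w + 4), dv = w**3 dw.
Then du = 4/(4*w + 4) dw and v = w**4/4.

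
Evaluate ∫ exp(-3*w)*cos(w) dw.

Let I denote the integral. Integrate by parts with u = cos(w), dv = exp(-3*w) dw, so v = -exp(-3*w)/3: I = -exp(-3*w)*cos(w)/3 − (1/3)·∫ exp(-3*w)*sin(w) dw.
Apply parts again with u = sin(w), dv = exp(-3*w) dw: ∫ exp(-3*w)*sin(w) dw = -exp(-3*w)*sin(w)/3 + (1/3)·I. Substituting back brings back I: I = exp(-3*w)*sin(w)/9 - exp(-3*w)*cos(w)/3 − (1/9)·I.
Solving for I: (1 + 1/9)·I equals the remaining terms, so I = (9/10)·(exp(-3*w)*sin(w)/9 - exp(-3*w)*cos(w)/3).

exp(-3*w)*sin(w)/10 - 3*exp(-3*w)*cos(w)/10 + C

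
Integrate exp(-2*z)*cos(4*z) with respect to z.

Let I denote the integral. Integrate by parts with u = cos(4*z), dv = exp(-2*z) dz, so v = -exp(-2*z)/2: I = -exp(-2*z)*cos(4*z)/2 − 2·∫ exp(-2*z)*sin(4*z) dz.
Apply parts again with u = sin(4*z), dv = exp(-2*z) dz: ∫ exp(-2*z)*sin(4*z) dz = -exp(-2*z)*sin(4*z)/2 + 2·I. Substituting back brings back I: I = exp(-2*z)*sin(4*z) - exp(-2*z)*cos(4*z)/2 − 4·I.
Solving for I: (1 + 4)·I equals the remaining terms, so I = (1/5)·(exp(-2*z)*sin(4*z) - exp(-2*z)*cos(4*z)/2).

exp(-2*z)*sin(4*z)/5 - exp(-2*z)*cos(4*z)/10 + C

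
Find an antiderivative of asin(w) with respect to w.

w*asin(w) + sqrt(-w**2 + 1) + C

Use integration by parts with u = arcsin(w), dv = dw.
Then du = 1/sqrt(-w**2 + 1) dw.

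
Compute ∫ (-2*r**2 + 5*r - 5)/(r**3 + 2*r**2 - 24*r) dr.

5*log(r)/24 - 17*log(r - 4)/40 - 107*log(r + 6)/60 + C

Factor the denominator: r*(r - 4)*(r + 6).
Partial-fraction decomposition: -107/(60*(r + 6)) - 17/(40*(r - 4)) + 5/(24*r).
Integrate each term: A/(r−a) contributes A·log|r−a|.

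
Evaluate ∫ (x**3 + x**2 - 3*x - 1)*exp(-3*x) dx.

(-9*x**3 - 18*x**2 + 15*x + 14)*exp(-3*x)/27 + C

Use integration by parts with u = x**3 + x**2 - 3*x - 1, dv = exp(-3*x) dx, so v = -exp(-3*x)/3.
Apply parts 3 times (tabular method): alternate signs, differentiate u down to 0, integrate dv up.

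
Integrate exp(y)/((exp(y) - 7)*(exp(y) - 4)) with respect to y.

log(exp(y) - 7)/3 - log(exp(y) - 4)/3 + C

Let u = e^y, du = e^y dy.
The integral becomes ∫ du/((u-4)(u-7)); decompose into partial fractions.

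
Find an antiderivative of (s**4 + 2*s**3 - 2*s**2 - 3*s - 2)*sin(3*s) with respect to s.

-s**4*cos(3*s)/3 + 4*s**3*sin(3*s)/9 - 2*s**3*cos(3*s)/3 + 2*s**2*sin(3*s)/3 + 10*s**2*cos(3*s)/9 - 20*s*sin(3*s)/27 + 13*s*cos(3*s)/9 - 13*sin(3*s)/27 + 34*cos(3*s)/81 + C

Use integration by parts with u = s**4 + 2*s**3 - 2*s**2 - 3*s - 2, dv = sin(3*s) ds, so v = -cos(3*s)/3.
Apply parts 4 times (tabular method): alternate signs, differentiate u down to 0, integrate dv up.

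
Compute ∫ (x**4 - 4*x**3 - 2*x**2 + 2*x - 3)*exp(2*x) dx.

Use integration by parts with u = x**4 - 4*x**3 - 2*x**2 + 2*x - 3, dv = exp(2*x) dx, so v = exp(2*x)/2.
Apply parts 4 times (tabular method): alternate signs, differentiate u down to 0, integrate dv up.

(2*x**4 - 12*x**3 + 14*x**2 - 10*x - 1)*exp(2*x)/4 + C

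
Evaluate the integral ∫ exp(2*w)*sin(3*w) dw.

2*exp(2*w)*sin(3*w)/13 - 3*exp(2*w)*cos(3*w)/13 + C

Let I denote the integral. Integrate by parts with u = sin(3*w), dv = exp(2*w) dw, so v = exp(2*w)/2: I = exp(2*w)*sin(3*w)/2 − (3/2)·∫ exp(2*w)*cos(3*w) dw.
Apply parts again with u = cos(3*w), dv = exp(2*w) dw: ∫ exp(2*w)*cos(3*w) dw = exp(2*w)*cos(3*w)/2 + (3/2)·I. Substituting back brings back I: I = exp(2*w)*sin(3*w)/2 - 3*exp(2*w)*cos(3*w)/4 − (9/4)·I.
Solving for I: (1 + 9/4)·I equals the remaining terms, so I = (4/13)·(exp(2*w)*sin(3*w)/2 - 3*exp(2*w)*cos(3*w)/4).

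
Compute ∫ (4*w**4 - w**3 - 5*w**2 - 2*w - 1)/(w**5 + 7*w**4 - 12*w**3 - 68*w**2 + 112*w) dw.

Factor the denominator: w*(w - 2)**2*(w + 4)*(w + 7).
Partial-fraction decomposition: 9715/(1701*(w + 7)) - 1015/(432*(w + 4)) + 629/(972*(w - 2)) + 31/(108*(w - 2)**2) - 1/(112*w).
Integrate each term; A/(w−a) gives A·log|w−a|; A/(w−a)² gives −A/(w−a).

-log(w)/112 + 629*log(w - 2)/972 - 1015*log(w + 4)/432 + 9715*log(w + 7)/1701 - 31/(108*w - 216) + C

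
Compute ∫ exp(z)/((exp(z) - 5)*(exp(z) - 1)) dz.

log(exp(z) - 5)/4 - log(exp(z) - 1)/4 + C

Let u = e^z, du = e^z dz.
The integral becomes ∫ du/((u-1)(u-5)); decompose into partial fractions.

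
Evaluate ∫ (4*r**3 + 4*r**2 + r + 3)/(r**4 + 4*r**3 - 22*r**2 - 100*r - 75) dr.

Factor the denominator: (r - 5)*(r + 1)*(r + 3)*(r + 5).
Partial-fraction decomposition: 201/(40*(r + 5)) - 9/(4*(r + 3)) - 1/(24*(r + 1)) + 19/(15*(r - 5)).
Integrate each term: A/(r−a) contributes A·log|r−a|.

19*log(r - 5)/15 - log(r + 1)/24 - 9*log(r + 3)/4 + 201*log(r + 5)/40 + C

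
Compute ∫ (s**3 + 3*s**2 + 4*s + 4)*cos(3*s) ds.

Use integration by parts with u = s**3 + 3*s**2 + 4*s + 4, dv = cos(3*s) ds, so v = sin(3*s)/3.
Apply parts 3 times (tabular method): alternate signs, differentiate u down to 0, integrate dv up.

s**3*sin(3*s)/3 + s**2*sin(3*s) + s**2*cos(3*s)/3 + 10*s*sin(3*s)/9 + 2*s*cos(3*s)/3 + 10*sin(3*s)/9 + 10*cos(3*s)/27 + C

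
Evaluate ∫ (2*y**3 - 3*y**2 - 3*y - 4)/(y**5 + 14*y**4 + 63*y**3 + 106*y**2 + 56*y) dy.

Factor the denominator: y*(y + 1)*(y + 2)*(y + 4)*(y + 7).
Partial-fraction decomposition: -136/(105*(y + 7)) + 7/(3*(y + 4)) - 13/(10*(y + 2)) + 1/(3*(y + 1)) - 1/(14*y).
Integrate each term: A/(y−a) contributes A·log|y−a|.

-log(y)/14 + log(y + 1)/3 - 13*log(y + 2)/10 + 7*log(y + 4)/3 - 136*log(y + 7)/105 + C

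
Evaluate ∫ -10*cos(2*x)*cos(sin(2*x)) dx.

Let u = sin(2*x), so du = (2*cos(2*x)) dx.
Rewriting, the integral becomes -5·∫ cos(u) du = -5·sin(u).
Substituting back, u = sin(2*x).

-5*sin(sin(2*x)) + C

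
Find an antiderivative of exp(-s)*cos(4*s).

Let I denote the integral. Integrate by parts with u = cos(4*s), dv = exp(-s) ds, so v = -exp(-s): I = -exp(-s)*cos(4*s) − 4·∫ exp(-s)*sin(4*s) ds.
Apply parts again with u = sin(4*s), dv = exp(-s) ds: ∫ exp(-s)*sin(4*s) ds = -exp(-s)*sin(4*s) + 4·I. Substituting back brings back I: I = 4*exp(-s)*sin(4*s) - exp(-s)*cos(4*s) − 16·I.
Solving for I: (1 + 16)·I equals the remaining terms, so I = (1/17)·(4*exp(-s)*sin(4*s) - exp(-s)*cos(4*s)).

4*exp(-s)*sin(4*s)/17 - exp(-s)*cos(4*s)/17 + C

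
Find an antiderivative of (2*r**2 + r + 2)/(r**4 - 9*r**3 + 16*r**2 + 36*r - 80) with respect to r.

Factor the denominator: (r - 5)*(r - 4)*(r - 2)*(r + 2).
Partial-fraction decomposition: -1/(21*(r + 2)) + 1/(2*(r - 2)) - 19/(6*(r - 4)) + 19/(7*(r - 5)).
Integrate each term: A/(r−a) contributes A·log|r−a|.

19*log(r - 5)/7 - 19*log(r - 4)/6 + log(r - 2)/2 - log(r + 2)/21 + C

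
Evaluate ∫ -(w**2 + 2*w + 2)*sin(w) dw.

Use integration by parts with u = w**2 + 2*w + 2, dv = -sin(w) dw, so v = cos(w).
Apply parts 2 times (tabular method): alternate signs, differentiate u down to 0, integrate dv up.

w**2*cos(w) - 2*w*sin(w) + 2*w*cos(w) - 2*sin(w) + C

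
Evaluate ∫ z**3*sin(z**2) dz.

Let u = z², du = 2z dz; rewrite as (1/2)∫ u^1·sin(1u) du.
Now integrate by parts 1 time.

-z**2*cos(z**2)/2 + sin(z**2)/2 + C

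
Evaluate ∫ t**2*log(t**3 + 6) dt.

t**3*log(t**3 + 6)/3 - t**3/3 + 2*log(t**3 + 6) + C

Let u = t**3 + 6, so du = (3*t**2) dt.
The integral becomes (1/3)·∫ log(u) du; integrate by parts with u′=log(u), dv′=du.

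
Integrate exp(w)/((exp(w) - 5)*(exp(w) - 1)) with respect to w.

log(exp(w) - 5)/4 - log(exp(w) - 1)/4 + C

Let u = e^w, du = e^w dw.
The integral becomes ∫ du/((u-5)(u-1)); decompose into partial fractions.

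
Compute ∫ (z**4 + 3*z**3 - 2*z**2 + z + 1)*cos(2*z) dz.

z**4*sin(2*z)/2 + 3*z**3*sin(2*z)/2 + z**3*cos(2*z) - 5*z**2*sin(2*z)/2 + 9*z**2*cos(2*z)/4 - 7*z*sin(2*z)/4 - 5*z*cos(2*z)/2 + 7*sin(2*z)/4 - 7*cos(2*z)/8 + C

Use integration by parts with u = z**4 + 3*z**3 - 2*z**2 + z + 1, dv = cos(2*z) dz, so v = sin(2*z)/2.
Apply parts 4 times (tabular method): alternate signs, differentiate u down to 0, integrate dv up.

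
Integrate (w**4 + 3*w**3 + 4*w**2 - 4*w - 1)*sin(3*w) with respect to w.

Use integration by parts with u = w**4 + 3*w**3 + 4*w**2 - 4*w - 1, dv = sin(3*w) dw, so v = -cos(3*w)/3.
Apply parts 4 times (tabular method): alternate signs, differentiate u down to 0, integrate dv up.

-w**4*cos(3*w)/3 + 4*w**3*sin(3*w)/9 - w**3*cos(3*w) + w**2*sin(3*w) - 8*w**2*cos(3*w)/9 + 16*w*sin(3*w)/27 + 2*w*cos(3*w) - 2*sin(3*w)/3 + 43*cos(3*w)/81 + C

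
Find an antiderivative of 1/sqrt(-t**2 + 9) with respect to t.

Substitute t = 3·sin(θ), so dt = 3·cos(θ) dθ and the radical becomes sqrt(-t**2 + 9) = 3·cos(θ) by the Pythagorean identity.
Integrate the resulting trig expression in θ, then back-substitute θ = asin(t/3), sin(θ) = t/3, cos(θ) = sqrt(-t**2 + 9)/3 (absorbing any constant into C).

asin(t/3) + C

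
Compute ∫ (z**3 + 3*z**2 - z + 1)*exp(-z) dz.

Use integration by parts with u = z**3 + 3*z**2 - z + 1, dv = exp(-z) dz, so v = -exp(-z).
Apply parts 3 times (tabular method): alternate signs, differentiate u down to 0, integrate dv up.

(-z**3 - 6*z**2 - 11*z - 12)*exp(-z) + C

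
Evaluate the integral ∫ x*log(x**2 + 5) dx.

Let u = x**2 + 5, so du = (2*x) dx.
The integral becomes (1/2)·∫ log(u) du; integrate by parts with u′=log(u), dv′=du.

x**2*log(x**2 + 5)/2 - x**2/2 + 5*log(x**2 + 5)/2 + C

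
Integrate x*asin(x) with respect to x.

Use integration by parts with u = arcsin(x), dv = x dx.
Then du = 1/sqrt(-x**2 + 1) dx.

x**2*asin(x)/2 + x*sqrt(-x**2 + 1)/4 - asin(x)/4 + C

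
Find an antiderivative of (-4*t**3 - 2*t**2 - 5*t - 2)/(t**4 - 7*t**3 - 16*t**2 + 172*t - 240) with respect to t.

Factor the denominator: (t - 6)*(t - 4)*(t - 2)*(t + 5).
Partial-fraction decomposition: -43/(63*(t + 5)) - 13/(14*(t - 2)) + 155/(18*(t - 4)) - 11/(t - 6).
Integrate each term: A/(t−a) contributes A·log|t−a|.

-11*log(t - 6) + 155*log(t - 4)/18 - 13*log(t - 2)/14 - 43*log(t + 5)/63 + C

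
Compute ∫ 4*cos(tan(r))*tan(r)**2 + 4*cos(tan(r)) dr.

Let u = tan(r), so du = (tan(r)**2 + 1) dr.
Rewriting, the integral becomes 4·∫ cos(u) du = 4·sin(u).
Substituting back, u = tan(r).

4*sin(tan(r)) + C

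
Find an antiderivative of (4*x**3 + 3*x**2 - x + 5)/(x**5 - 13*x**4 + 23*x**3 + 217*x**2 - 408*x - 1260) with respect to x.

1517*log(x - 7)/180 - 971*log(x - 6)/72 + 575*log(x - 5)/112 + 13*log(x + 2)/504 - 73*log(x + 3)/720 + C

Factor the denominator: (x - 7)*(x - 6)*(x - 5)*(x + 2)*(x + 3).
Partial-fraction decomposition: -73/(720*(x + 3)) + 13/(504*(x + 2)) + 575/(112*(x - 5)) - 971/(72*(x - 6)) + 1517/(180*(x - 7)).
Integrate each term: A/(x−a) contributes A·log|x−a|.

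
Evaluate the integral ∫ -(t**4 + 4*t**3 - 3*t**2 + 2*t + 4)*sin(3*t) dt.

t**4*cos(3*t)/3 - 4*t**3*sin(3*t)/9 + 4*t**3*cos(3*t)/3 - 4*t**2*sin(3*t)/3 - 13*t**2*cos(3*t)/9 + 26*t*sin(3*t)/27 - 2*t*cos(3*t)/9 + 2*sin(3*t)/27 + 134*cos(3*t)/81 + C

Use integration by parts with u = t**4 + 4*t**3 - 3*t**2 + 2*t + 4, dv = -sin(3*t) dt, so v = cos(3*t)/3.
Apply parts 4 times (tabular method): alternate signs, differentiate u down to 0, integrate dv up.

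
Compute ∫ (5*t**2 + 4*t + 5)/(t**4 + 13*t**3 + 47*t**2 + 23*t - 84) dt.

Factor the denominator: (t - 1)*(t + 3)*(t + 4)*(t + 7).
Partial-fraction decomposition: -37/(16*(t + 7)) + 23/(5*(t + 4)) - 19/(8*(t + 3)) + 7/(80*(t - 1)).
Integrate each term: A/(t−a) contributes A·log|t−a|.

7*log(t - 1)/80 - 19*log(t + 3)/8 + 23*log(t + 4)/5 - 37*log(t + 7)/16 + C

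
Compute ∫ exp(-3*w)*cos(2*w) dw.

Let I denote the integral. Integrate by parts with u = cos(2*w), dv = exp(-3*w) dw, so v = -exp(-3*w)/3: I = -exp(-3*w)*cos(2*w)/3 − (2/3)·∫ exp(-3*w)*sin(2*w) dw.
Apply parts again with u = sin(2*w), dv = exp(-3*w) dw: ∫ exp(-3*w)*sin(2*w) dw = -exp(-3*w)*sin(2*w)/3 + (2/3)·I. Substituting back brings back I: I = 2*exp(-3*w)*sin(2*w)/9 - exp(-3*w)*cos(2*w)/3 − (4/9)·I.
Solving for I: (1 + 4/9)·I equals the remaining terms, so I = (9/13)·(2*exp(-3*w)*sin(2*w)/9 - exp(-3*w)*cos(2*w)/3).

2*exp(-3*w)*sin(2*w)/13 - 3*exp(-3*w)*cos(2*w)/13 + C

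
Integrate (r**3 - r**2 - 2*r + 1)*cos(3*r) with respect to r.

r**3*sin(3*r)/3 - r**2*sin(3*r)/3 + r**2*cos(3*r)/3 - 8*r*sin(3*r)/9 - 2*r*cos(3*r)/9 + 11*sin(3*r)/27 - 8*cos(3*r)/27 + C

Use integration by parts with u = r**3 - r**2 - 2*r + 1, dv = cos(3*r) dr, so v = sin(3*r)/3.
Apply parts 3 times (tabular method): alternate signs, differentiate u down to 0, integrate dv up.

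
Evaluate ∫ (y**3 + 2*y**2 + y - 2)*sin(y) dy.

Use integration by parts with u = y**3 + 2*y**2 + y - 2, dv = sin(y) dy, so v = -cos(y).
Apply parts 3 times (tabular method): alternate signs, differentiate u down to 0, integrate dv up.

-y**3*cos(y) + 3*y**2*sin(y) - 2*y**2*cos(y) + 4*y*sin(y) + 5*y*cos(y) - 5*sin(y) + 6*cos(y) + C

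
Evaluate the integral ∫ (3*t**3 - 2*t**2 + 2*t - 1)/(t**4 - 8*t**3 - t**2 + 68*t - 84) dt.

Factor the denominator: (t - 7)*(t - 2)**2*(t + 3).
Partial-fraction decomposition: 53/(125*(t + 3)) - 6/(5*(t - 2)) - 19/(25*(t - 2)**2) + 472/(125*(t - 7)).
Integrate each term; A/(t−a) gives A·log|t−a|; A/(t−a)² gives −A/(t−a).

472*log(t - 7)/125 - 6*log(t - 2)/5 + 53*log(t + 3)/125 + 19/(25*t - 50) + C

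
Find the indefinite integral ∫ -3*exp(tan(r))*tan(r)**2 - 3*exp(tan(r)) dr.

-3*exp(tan(r)) + C

Let u = tan(r), so du = (tan(r)**2 + 1) dr.
Rewriting, the integral becomes -3·∫ e^u du = -3·e^u.
Substituting back, u = tan(r).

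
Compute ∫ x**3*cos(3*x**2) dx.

Let u = x², du = 2x dx; rewrite as (1/2)∫ u^1·cos(3u) du.
Now integrate by parts 1 time.

x**2*sin(3*x**2)/6 + cos(3*x**2)/18 + C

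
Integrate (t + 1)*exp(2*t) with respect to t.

Use integration by parts with u = t + 1, dv = exp(2*t) dt, so v = exp(2*t)/2.
Apply parts 1 times (tabular method): alternate signs, differentiate u down to 0, integrate dv up.

(2*t + 1)*exp(2*t)/4 + C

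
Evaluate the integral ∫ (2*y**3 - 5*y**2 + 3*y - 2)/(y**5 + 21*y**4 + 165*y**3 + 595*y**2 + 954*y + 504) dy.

-log(y + 1)/15 + 55*log(y + 3)/12 - 37*log(y + 4)/3 + 316*log(y + 6)/15 - 53*log(y + 7)/4 + C

Factor the denominator: (y + 1)*(y + 3)*(y + 4)*(y + 6)*(y + 7).
Partial-fraction decomposition: -53/(4*(y + 7)) + 316/(15*(y + 6)) - 37/(3*(y + 4)) + 55/(12*(y + 3)) - 1/(15*(y + 1)).
Integrate each term: A/(y−a) contributes A·log|y−a|.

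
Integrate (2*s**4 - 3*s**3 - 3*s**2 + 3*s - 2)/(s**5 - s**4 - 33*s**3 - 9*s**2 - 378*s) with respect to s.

log(s)/189 + 3645*log(s - 7)/5278 + 1556*log(s + 6)/1755 + 3269*log(s**2 + 9)/15660 - 1343*atan(s/3)/7830 + C

Factor the denominator: s*(s - 7)*(s + 6)*(s**2 + 9).
Partial-fraction decomposition: (3269*s - 4029)/(7830*(s**2 + 9)) + 1556/(1755*(s + 6)) + 3645/(5278*(s - 7)) + 1/(189*s).
Integrate each term; A/(s−a) gives A·log|s−a|; the (Bs+D)/(s²+p²) term gives a log and an atan.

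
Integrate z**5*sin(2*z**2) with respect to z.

-z**4*cos(2*z**2)/4 + z**2*sin(2*z**2)/4 + cos(2*z**2)/8 + C

Let u = z², du = 2z dz; rewrite as (1/2)∫ u^2·sin(2u) du.
Now integrate by parts 2 times.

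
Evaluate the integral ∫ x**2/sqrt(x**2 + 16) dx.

x*sqrt(x**2 + 16)/2 - 8*log(x + sqrt(x**2 + 16)) + C

Substitute x = 4·tan(θ), so dx = 4·sec(θ)^2 dθ and the radical becomes sqrt(x**2 + 16) = 4·sec(θ) by the Pythagorean identity.
Integrate the resulting trig expression in θ, then back-substitute tan(θ) = x/4, sec(θ) = sqrt(x**2 + 16)/4 (absorbing any constant into C).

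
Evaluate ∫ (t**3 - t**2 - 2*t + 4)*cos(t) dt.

t**3*sin(t) - t**2*sin(t) + 3*t**2*cos(t) - 8*t*sin(t) - 2*t*cos(t) + 6*sin(t) - 8*cos(t) + C

Use integration by parts with u = t**3 - t**2 - 2*t + 4, dv = cos(t) dt, so v = sin(t).
Apply parts 3 times (tabular method): alternate signs, differentiate u down to 0, integrate dv up.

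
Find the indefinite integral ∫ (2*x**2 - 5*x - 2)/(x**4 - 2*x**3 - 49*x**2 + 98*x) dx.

-log(x)/49 + 61*log(x - 7)/490 + 2*log(x - 2)/45 - 131*log(x + 7)/882 + C

Factor the denominator: x*(x - 7)*(x - 2)*(x + 7).
Partial-fraction decomposition: -131/(882*(x + 7)) + 2/(45*(x - 2)) + 61/(490*(x - 7)) - 1/(49*x).
Integrate each term: A/(x−a) contributes A·log|x−a|.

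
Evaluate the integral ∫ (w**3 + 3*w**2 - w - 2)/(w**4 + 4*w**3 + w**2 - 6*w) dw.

log(w)/3 + log(w - 1)/12 + 2*log(w + 2)/3 - log(w + 3)/12 + C

Factor the denominator: w*(w - 1)*(w + 2)*(w + 3).
Partial-fraction decomposition: -1/(12*(w + 3)) + 2/(3*(w + 2)) + 1/(12*(w - 1)) + 1/(3*w).
Integrate each term: A/(w−a) contributes A·log|w−a|.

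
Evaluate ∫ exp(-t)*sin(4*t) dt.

Let I denote the integral. Integrate by parts with u = sin(4*t), dv = exp(-t) dt, so v = -exp(-t): I = -exp(-t)*sin(4*t) + 4·∫ exp(-t)*cos(4*t) dt.
Apply parts again with u = cos(4*t), dv = exp(-t) dt: ∫ exp(-t)*cos(4*t) dt = -exp(-t)*cos(4*t) − 4·I. Substituting back brings back I: I = -exp(-t)*sin(4*t) - 4*exp(-t)*cos(4*t) − 16·I.
Solving for I: (1 + 16)·I equals the remaining terms, so I = (1/17)·(-exp(-t)*sin(4*t) - 4*exp(-t)*cos(4*t)).

-exp(-t)*sin(4*t)/17 - 4*exp(-t)*cos(4*t)/17 + C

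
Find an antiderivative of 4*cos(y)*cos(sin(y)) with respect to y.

Let u = sin(y), so du = (cos(y)) dy.
Rewriting, the integral becomes 4·∫ cos(u) du = 4·sin(u).
Substituting back, u = sin(y).

4*sin(sin(y)) + C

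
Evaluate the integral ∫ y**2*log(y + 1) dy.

y**3*log(y + 1)/3 - y**3/9 + y**2/6 - y/3 + log(y + 1)/3 + C

Use integration by parts with u = log(y + 1), dv = y**2 dy.
Then du = 1/(y + 1) dy and v = y**3/3.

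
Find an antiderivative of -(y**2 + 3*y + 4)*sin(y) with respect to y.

y**2*cos(y) - 2*y*sin(y) + 3*y*cos(y) - 3*sin(y) + 2*cos(y) + C

Use integration by parts with u = y**2 + 3*y + 4, dv = -sin(y) dy, so v = cos(y).
Apply parts 2 times (tabular method): alternate signs, differentiate u down to 0, integrate dv up.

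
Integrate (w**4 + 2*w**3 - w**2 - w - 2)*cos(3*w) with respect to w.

w**4*sin(3*w)/3 + 2*w**3*sin(3*w)/3 + 4*w**3*cos(3*w)/9 - 7*w**2*sin(3*w)/9 + 2*w**2*cos(3*w)/3 - 7*w*sin(3*w)/9 - 14*w*cos(3*w)/27 - 40*sin(3*w)/81 - 7*cos(3*w)/27 + C

Use integration by parts with u = w**4 + 2*w**3 - w**2 - w - 2, dv = cos(3*w) dw, so v = sin(3*w)/3.
Apply parts 4 times (tabular method): alternate signs, differentiate u down to 0, integrate dv up.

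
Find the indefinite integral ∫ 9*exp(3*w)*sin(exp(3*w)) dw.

-3*cos(exp(3*w)) + C

Let u = exp(3*w), so du = (3*exp(3*w)) dw.
Rewriting, the integral becomes 3·∫ sin(u) du = 3·-cos(u).
Substituting back, u = exp(3*w).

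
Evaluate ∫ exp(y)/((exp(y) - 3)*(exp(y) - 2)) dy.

log(exp(y) - 3) - log(exp(y) - 2) + C

Let u = e^y, du = e^y dy.
The integral becomes ∫ du/((u-2)(u-3)); decompose into partial fractions.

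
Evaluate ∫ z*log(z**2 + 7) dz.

Let u = z**2 + 7, so du = (2*z) dz.
The integral becomes (1/2)·∫ log(u) du; integrate by parts with u′=log(u), dv′=du.

z**2*log(z**2 + 7)/2 - z**2/2 + 7*log(z**2 + 7)/2 + C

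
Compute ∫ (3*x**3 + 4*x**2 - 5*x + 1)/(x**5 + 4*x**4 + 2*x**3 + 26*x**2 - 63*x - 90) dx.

31*log(x - 2)/273 - 7*log(x + 1)/120 - 249*log(x + 5)/952 + 114*log(x**2 + 9)/1105 + 3109*atan(x/3)/6630 + C

Factor the denominator: (x - 2)*(x + 1)*(x + 5)*(x**2 + 9).
Partial-fraction decomposition: (456*x + 3109)/(2210*(x**2 + 9)) - 249/(952*(x + 5)) - 7/(120*(x + 1)) + 31/(273*(x - 2)).
Integrate each term; A/(x−a) gives A·log|x−a|; the (Bx+D)/(x²+p²) term gives a log and an atan.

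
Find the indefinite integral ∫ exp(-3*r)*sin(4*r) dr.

Let I denote the integral. Integrate by parts with u = sin(4*r), dv = exp(-3*r) dr, so v = -exp(-3*r)/3: I = -exp(-3*r)*sin(4*r)/3 + (4/3)·∫ exp(-3*r)*cos(4*r) dr.
Apply parts again with u = cos(4*r), dv = exp(-3*r) dr: ∫ exp(-3*r)*cos(4*r) dr = -exp(-3*r)*cos(4*r)/3 − (4/3)·I. Substituting back brings back I: I = -exp(-3*r)*sin(4*r)/3 - 4*exp(-3*r)*cos(4*r)/9 − (16/9)·I.
Solving for I: (1 + 16/9)·I equals the remaining terms, so I = (9/25)·(-exp(-3*r)*sin(4*r)/3 - 4*exp(-3*r)*cos(4*r)/9).

-3*exp(-3*r)*sin(4*r)/25 - 4*exp(-3*r)*cos(4*r)/25 + C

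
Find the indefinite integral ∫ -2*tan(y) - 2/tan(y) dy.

-2*log(tan(y)) + C

Let u = tan(y), so du = (tan(y)**2 + 1) dy.
Rewriting, the integral becomes -2·∫ 1/u du = -2·log(u).
Substituting back, u = tan(y).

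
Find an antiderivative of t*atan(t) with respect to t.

t**2*atan(t)/2 - t/2 + atan(t)/2 + C

Use integration by parts with u = arctan(t), dv = t dt.
Then du = 1/(t**2 + 1) dt.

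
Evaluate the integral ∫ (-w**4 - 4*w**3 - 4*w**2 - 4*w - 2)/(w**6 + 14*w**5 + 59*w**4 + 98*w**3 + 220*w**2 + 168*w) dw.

Factor the denominator: w*(w + 1)*(w + 6)*(w + 7)*(w**2 + 4).
Partial-fraction decomposition: -(619*w + 66)/(10600*(w**2 + 4)) + 1199/(2226*(w + 7)) - 277/(600*(w + 6)) - 1/(150*(w + 1)) - 1/(84*w).
Integrate each term; A/(w−a) gives A·log|w−a|; the (Bw+D)/(w²+p²) term gives a log and an atan.

-log(w)/84 - log(w + 1)/150 - 277*log(w + 6)/600 + 1199*log(w + 7)/2226 - 619*log(w**2 + 4)/21200 - 33*atan(w/2)/10600 + C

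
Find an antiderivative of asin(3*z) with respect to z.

z*asin(3*z) + sqrt(-9*z**2 + 1)/3 + C

Use integration by parts with u = arcsin(3*z), dv = dz.
Then du = 3/sqrt(-9*z**2 + 1) dz.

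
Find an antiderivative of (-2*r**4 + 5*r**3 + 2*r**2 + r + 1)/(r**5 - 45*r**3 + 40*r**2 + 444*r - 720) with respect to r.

Factor the denominator: (r - 5)*(r - 3)*(r - 2)*(r + 4)*(r + 6).
Partial-fraction decomposition: -3605/(1584*(r + 6)) + 803/(756*(r + 4)) + 19/(144*(r - 2)) + 5/(126*(r - 3)) - 569/(594*(r - 5)).
Integrate each term: A/(r−a) contributes A·log|r−a|.

-569*log(r - 5)/594 + 5*log(r - 3)/126 + 19*log(r - 2)/144 + 803*log(r + 4)/756 - 3605*log(r + 6)/1584 + C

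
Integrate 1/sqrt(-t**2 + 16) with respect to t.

asin(t/4) + C

Substitute t = 4·sin(θ), so dt = 4·cos(θ) dθ and the radical becomes sqrt(-t**2 + 16) = 4·cos(θ) by the Pythagorean identity.
Integrate the resulting trig expression in θ, then back-substitute θ = asin(t/4), sin(θ) = t/4, cos(θ) = sqrt(-t**2 + 16)/4 (absorbing any constant into C).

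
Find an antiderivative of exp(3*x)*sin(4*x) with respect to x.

Let I denote the integral. Integrate by parts with u = sin(4*x), dv = exp(3*x) dx, so v = exp(3*x)/3: I = exp(3*x)*sin(4*x)/3 − (4/3)·∫ exp(3*x)*cos(4*x) dx.
Apply parts again with u = cos(4*x), dv = exp(3*x) dx: ∫ exp(3*x)*cos(4*x) dx = exp(3*x)*cos(4*x)/3 + (4/3)·I. Substituting back brings back I: I = exp(3*x)*sin(4*x)/3 - 4*exp(3*x)*cos(4*x)/9 − (16/9)·I.
Solving for I: (1 + 16/9)·I equals the remaining terms, so I = (9/25)·(exp(3*x)*sin(4*x)/3 - 4*exp(3*x)*cos(4*x)/9).

3*exp(3*x)*sin(4*x)/25 - 4*exp(3*x)*cos(4*x)/25 + C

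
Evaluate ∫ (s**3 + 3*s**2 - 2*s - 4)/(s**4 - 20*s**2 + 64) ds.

Factor the denominator: (s - 4)*(s - 2)*(s + 2)*(s + 4).
Partial-fraction decomposition: 1/(8*(s + 4)) + 1/(12*(s + 2)) - 1/(4*(s - 2)) + 25/(24*(s - 4)).
Integrate each term: A/(s−a) contributes A·log|s−a|.

25*log(s - 4)/24 - log(s - 2)/4 + log(s + 2)/12 + log(s + 4)/8 + C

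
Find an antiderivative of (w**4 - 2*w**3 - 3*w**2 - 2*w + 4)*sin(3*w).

-w**4*cos(3*w)/3 + 4*w**3*sin(3*w)/9 + 2*w**3*cos(3*w)/3 - 2*w**2*sin(3*w)/3 + 13*w**2*cos(3*w)/9 - 26*w*sin(3*w)/27 + 2*w*cos(3*w)/9 - 2*sin(3*w)/27 - 134*cos(3*w)/81 + C

Use integration by parts with u = w**4 - 2*w**3 - 3*w**2 - 2*w + 4, dv = sin(3*w) dw, so v = -cos(3*w)/3.
Apply parts 4 times (tabular method): alternate signs, differentiate u down to 0, integrate dv up.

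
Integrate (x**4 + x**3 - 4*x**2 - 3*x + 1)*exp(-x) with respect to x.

Use integration by parts with u = x**4 + x**3 - 4*x**2 - 3*x + 1, dv = exp(-x) dx, so v = -exp(-x).
Apply parts 4 times (tabular method): alternate signs, differentiate u down to 0, integrate dv up.

(-x**4 - 5*x**3 - 11*x**2 - 19*x - 20)*exp(-x) + C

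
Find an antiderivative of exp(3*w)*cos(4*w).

4*exp(3*w)*sin(4*w)/25 + 3*exp(3*w)*cos(4*w)/25 + C

Let I denote the integral. Integrate by parts with u = cos(4*w), dv = exp(3*w) dw, so v = exp(3*w)/3: I = exp(3*w)*cos(4*w)/3 + (4/3)·∫ exp(3*w)*sin(4*w) dw.
Apply parts again with u = sin(4*w), dv = exp(3*w) dw: ∫ exp(3*w)*sin(4*w) dw = exp(3*w)*sin(4*w)/3 − (4/3)·I. Substituting back brings back I: I = 4*exp(3*w)*sin(4*w)/9 + exp(3*w)*cos(4*w)/3 − (16/9)·I.
Solving for I: (1 + 16/9)·I equals the remaining terms, so I = (9/25)·(4*exp(3*w)*sin(4*w)/9 + exp(3*w)*cos(4*w)/3).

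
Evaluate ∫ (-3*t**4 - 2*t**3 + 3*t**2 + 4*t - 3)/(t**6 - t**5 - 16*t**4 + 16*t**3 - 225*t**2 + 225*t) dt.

-log(t)/75 - 2033*log(t - 5)/6800 + log(t - 1)/240 + 1573*log(t + 5)/10200 + 157*log(t**2 + 9)/2040 - 251*atan(t/3)/1020 + C

Factor the denominator: t*(t - 5)*(t - 1)*(t + 5)*(t**2 + 9).
Partial-fraction decomposition: (157*t - 753)/(1020*(t**2 + 9)) + 1573/(10200*(t + 5)) + 1/(240*(t - 1)) - 2033/(6800*(t - 5)) - 1/(75*t).
Integrate each term; A/(t−a) gives A·log|t−a|; the (Bt+D)/(t²+p²) term gives a log and an atan.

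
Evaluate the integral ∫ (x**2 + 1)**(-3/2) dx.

x/sqrt(x**2 + 1) + C

Substitute x = tan(θ), so dx = sec(θ)^2 dθ and the radical becomes sqrt(x**2 + 1) = sec(θ) by the Pythagorean identity.
Integrate the resulting trig expression in θ, then back-substitute tan(θ) = x, sec(θ) = sqrt(x**2 + 1) (absorbing any constant into C).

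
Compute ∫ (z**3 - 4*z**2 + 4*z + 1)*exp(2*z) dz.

(4*z**3 - 22*z**2 + 38*z - 15)*exp(2*z)/8 + C

Use integration by parts with u = z**3 - 4*z**2 + 4*z + 1, dv = exp(2*z) dz, so v = exp(2*z)/2.
Apply parts 3 times (tabular method): alternate signs, differentiate u down to 0, integrate dv up.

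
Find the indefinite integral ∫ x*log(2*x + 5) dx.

x**2*log(2*x + 5)/2 - x**2/4 + 5*x/4 - 25*log(2*x + 5)/8 + C

Use integration by parts with u = log(2*x + 5), dv = x dx.
Then du = 2/(2*x + 5) dx and v = x**2/2.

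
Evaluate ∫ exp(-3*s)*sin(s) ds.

-3*exp(-3*s)*sin(s)/10 - exp(-3*s)*cos(s)/10 + C

Let I denote the integral. Integrate by parts with u = sin(s), dv = exp(-3*s) ds, so v = -exp(-3*s)/3: I = -exp(-3*s)*sin(s)/3 + (1/3)·∫ exp(-3*s)*cos(s) ds.
Apply parts again with u = cos(s), dv = exp(-3*s) ds: ∫ exp(-3*s)*cos(s) ds = -exp(-3*s)*cos(s)/3 − (1/3)·I. Substituting back brings back I: I = -exp(-3*s)*sin(s)/3 - exp(-3*s)*cos(s)/9 − (1/9)·I.
Solving for I: (1 + 1/9)·I equals the remaining terms, so I = (9/10)·(-exp(-3*s)*sin(s)/3 - exp(-3*s)*cos(s)/9).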